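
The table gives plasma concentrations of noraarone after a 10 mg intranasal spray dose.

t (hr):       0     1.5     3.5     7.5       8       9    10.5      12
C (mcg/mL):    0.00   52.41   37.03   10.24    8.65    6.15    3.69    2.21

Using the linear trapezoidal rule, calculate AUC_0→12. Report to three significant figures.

Trapezoidal AUC_0→12:
  [0→1.5]: (0.00+52.41)/2 × 1.5 = 39.3075
  [1.5→3.5]: (52.41+37.03)/2 × 2 = 89.44
  [3.5→7.5]: (37.03+10.24)/2 × 4 = 94.54
  [7.5→8]: (10.24+8.65)/2 × 0.5 = 4.7225
  [8→9]: (8.65+6.15)/2 × 1 = 7.4
  [9→10.5]: (6.15+3.69)/2 × 1.5 = 7.38
  [10.5→12]: (3.69+2.21)/2 × 1.5 = 4.425
  Sum = 247.215 mcg/mL·hr

AUC = 247 mcg/mL·hr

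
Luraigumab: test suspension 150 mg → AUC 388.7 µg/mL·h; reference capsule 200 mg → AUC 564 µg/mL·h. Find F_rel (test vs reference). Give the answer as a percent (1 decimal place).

F_rel = (AUC_test/D_test) / (AUC_ref/D_ref)
      = (388.7/150) / (564/200)
      = 2.59133 / 2.82 = 0.9189 = 91.89%

F_rel = 91.9%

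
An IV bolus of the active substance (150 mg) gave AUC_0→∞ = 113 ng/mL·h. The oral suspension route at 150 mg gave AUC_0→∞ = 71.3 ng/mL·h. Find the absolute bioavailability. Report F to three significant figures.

F = 0.631

F = (AUC_ev / D_ev) / (AUC_iv / D_iv)
  = (71.3/150) / (113/150)
  = 0.475333 / 0.753333 = 0.6310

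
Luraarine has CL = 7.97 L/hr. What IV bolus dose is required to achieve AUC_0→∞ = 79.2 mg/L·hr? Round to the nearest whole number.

Dose_iv = CL × AUC_0→∞
     = 7.97 × 79.2 = 631.224 mg

Dose = 631 mg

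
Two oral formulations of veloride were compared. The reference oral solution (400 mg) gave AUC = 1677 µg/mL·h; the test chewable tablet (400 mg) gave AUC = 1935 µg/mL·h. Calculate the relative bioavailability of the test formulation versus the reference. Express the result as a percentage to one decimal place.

F_rel = 115.4%

F_rel = (AUC_test/D_test) / (AUC_ref/D_ref)
      = (1935/400) / (1677/400)
      = 4.8375 / 4.1925 = 1.1538 = 115.38%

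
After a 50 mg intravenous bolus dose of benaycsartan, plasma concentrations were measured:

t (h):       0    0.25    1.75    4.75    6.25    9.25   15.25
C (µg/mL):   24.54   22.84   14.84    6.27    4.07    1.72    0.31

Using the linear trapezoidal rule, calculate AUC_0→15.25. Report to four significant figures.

Trapezoidal AUC_0→15.25:
  [0→0.25]: (24.54+22.84)/2 × 0.25 = 5.9225
  [0.25→1.75]: (22.84+14.84)/2 × 1.5 = 28.26
  [1.75→4.75]: (14.84+6.27)/2 × 3 = 31.665
  [4.75→6.25]: (6.27+4.07)/2 × 1.5 = 7.755
  [6.25→9.25]: (4.07+1.72)/2 × 3 = 8.685
  [9.25→15.25]: (1.72+0.31)/2 × 6 = 6.09
  Sum = 88.3775 µg/mL·h

AUC = 88.38 µg/mL·h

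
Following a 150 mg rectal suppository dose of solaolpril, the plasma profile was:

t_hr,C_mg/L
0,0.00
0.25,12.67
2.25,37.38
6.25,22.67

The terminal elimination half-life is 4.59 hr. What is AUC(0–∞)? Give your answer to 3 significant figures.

Trapezoidal AUC_0→6.25:
  [0→0.25]: (0.00+12.67)/2 × 0.25 = 1.58375
  [0.25→2.25]: (12.67+37.38)/2 × 2 = 50.05
  [2.25→6.25]: (37.38+22.67)/2 × 4 = 120.1
  Sum = 171.73375 mg/L·hr
k_e = ln2 / t½ = 0.693147 / 4.59 = 0.1510 hr^-1
Extrapolated tail: C_last / k_e = 22.67 / 0.151 = 150.132
AUC_0→∞ = 171.73375 + 150.132 = 321.86575 mg/L·hr

AUC = 322 mg/L·hr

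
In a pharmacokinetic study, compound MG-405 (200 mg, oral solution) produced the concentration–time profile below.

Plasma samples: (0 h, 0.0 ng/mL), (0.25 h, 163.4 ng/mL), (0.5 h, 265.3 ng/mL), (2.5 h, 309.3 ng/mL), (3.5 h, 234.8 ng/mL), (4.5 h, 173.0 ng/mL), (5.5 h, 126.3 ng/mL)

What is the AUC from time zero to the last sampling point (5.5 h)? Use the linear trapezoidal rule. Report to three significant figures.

AUC = 1270 ng/mL·h

Trapezoidal AUC_0→5.5:
  [0→0.25]: (0.0+163.4)/2 × 0.25 = 20.425
  [0.25→0.5]: (163.4+265.3)/2 × 0.25 = 53.5875
  [0.5→2.5]: (265.3+309.3)/2 × 2 = 574.6
  [2.5→3.5]: (309.3+234.8)/2 × 1 = 272.05
  [3.5→4.5]: (234.8+173.0)/2 × 1 = 203.9
  [4.5→5.5]: (173.0+126.3)/2 × 1 = 149.65
  Sum = 1274.2125 ng/mL·h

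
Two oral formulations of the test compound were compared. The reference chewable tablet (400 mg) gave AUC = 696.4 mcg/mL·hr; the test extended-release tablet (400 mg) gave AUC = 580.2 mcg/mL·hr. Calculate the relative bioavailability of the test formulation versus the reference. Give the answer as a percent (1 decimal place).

F_rel = 83.3%

F_rel = (AUC_test/D_test) / (AUC_ref/D_ref)
      = (580.2/400) / (696.4/400)
      = 1.4505 / 1.741 = 0.8331 = 83.31%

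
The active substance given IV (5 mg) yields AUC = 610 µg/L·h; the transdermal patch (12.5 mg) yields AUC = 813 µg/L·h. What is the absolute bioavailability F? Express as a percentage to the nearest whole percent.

F = (AUC_ev / D_ev) / (AUC_iv / D_iv)
  = (813/12.5) / (610/5)
  = 65.04 / 122 = 0.5331
  = 53.31%

F = 53%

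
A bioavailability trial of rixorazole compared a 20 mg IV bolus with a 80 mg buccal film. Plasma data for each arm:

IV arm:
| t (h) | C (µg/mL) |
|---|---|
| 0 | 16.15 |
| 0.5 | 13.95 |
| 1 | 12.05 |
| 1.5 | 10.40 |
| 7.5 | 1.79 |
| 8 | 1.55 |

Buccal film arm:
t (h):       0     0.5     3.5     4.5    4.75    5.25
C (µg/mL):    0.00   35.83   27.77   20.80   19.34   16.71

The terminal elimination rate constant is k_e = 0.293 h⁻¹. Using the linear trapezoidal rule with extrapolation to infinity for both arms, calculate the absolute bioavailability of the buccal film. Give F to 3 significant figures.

Trapezoidal AUC_0→8 (IV):
  [0→0.5]: (16.15+13.95)/2 × 0.5 = 7.525
  [0.5→1]: (13.95+12.05)/2 × 0.5 = 6.5
  [1→1.5]: (12.05+10.40)/2 × 0.5 = 5.6125
  [1.5→7.5]: (10.40+1.79)/2 × 6 = 36.57
  [7.5→8]: (1.79+1.55)/2 × 0.5 = 0.835
  Sum = 57.0425 µg/mL·h
IV tail: 1.55/0.293 = 5.290; AUC_iv,0→∞ = 57.0425 + 5.290 = 62.3325 µg/mL·h
Trapezoidal AUC_0→5.25 (buccal film):
  [0→0.5]: (0.00+35.83)/2 × 0.5 = 8.9575
  [0.5→3.5]: (35.83+27.77)/2 × 3 = 95.4
  [3.5→4.5]: (27.77+20.80)/2 × 1 = 24.285
  [4.5→4.75]: (20.80+19.34)/2 × 0.25 = 5.0175
  [4.75→5.25]: (19.34+16.71)/2 × 0.5 = 9.0125
  Sum = 142.6725 µg/mL·h
buccal film tail: 16.71/0.293 = 57.031; AUC_ev,0→∞ = 142.6725 + 57.031 = 199.7035 µg/mL·h
F = (AUC_ev/D_ev)/(AUC_iv/D_iv) = (199.7035/80)/(62.3325/20) = 2.49629/3.116625 = 0.8010

F = 0.801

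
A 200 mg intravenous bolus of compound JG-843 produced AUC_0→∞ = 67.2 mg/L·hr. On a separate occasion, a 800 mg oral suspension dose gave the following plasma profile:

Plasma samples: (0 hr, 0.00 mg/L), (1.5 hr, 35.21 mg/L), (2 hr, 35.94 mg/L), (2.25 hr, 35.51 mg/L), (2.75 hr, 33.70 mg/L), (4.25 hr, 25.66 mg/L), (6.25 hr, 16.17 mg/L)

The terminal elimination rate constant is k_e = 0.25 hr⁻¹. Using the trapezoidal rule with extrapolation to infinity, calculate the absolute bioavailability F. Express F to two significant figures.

F = 0.82

Trapezoidal AUC_0→6.25 (oral suspension):
  [0→1.5]: (0.00+35.21)/2 × 1.5 = 26.4075
  [1.5→2]: (35.21+35.94)/2 × 0.5 = 17.7875
  [2→2.25]: (35.94+35.51)/2 × 0.25 = 8.93125
  [2.25→2.75]: (35.51+33.70)/2 × 0.5 = 17.3025
  [2.75→4.25]: (33.70+25.66)/2 × 1.5 = 44.52
  [4.25→6.25]: (25.66+16.17)/2 × 2 = 41.83
  Sum = 156.77875 mg/L·hr
Tail: C_last/k_e = 16.17/0.25 = 64.680
AUC_0→∞ (oral suspension) = 156.77875 + 64.680 = 221.45875 mg/L·hr
F = (AUC_ev/D_ev)/(AUC_iv/D_iv) = (221.45875/800)/(67.2/200) = 0.276823/0.336 = 0.8239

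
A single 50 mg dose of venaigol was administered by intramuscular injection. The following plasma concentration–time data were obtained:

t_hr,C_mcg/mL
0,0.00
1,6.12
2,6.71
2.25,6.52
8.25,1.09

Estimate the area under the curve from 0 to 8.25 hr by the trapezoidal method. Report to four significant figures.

Trapezoidal AUC_0→8.25:
  [0→1]: (0.00+6.12)/2 × 1 = 3.06
  [1→2]: (6.12+6.71)/2 × 1 = 6.415
  [2→2.25]: (6.71+6.52)/2 × 0.25 = 1.65375
  [2.25→8.25]: (6.52+1.09)/2 × 6 = 22.83
  Sum = 33.95875 mcg/mL·hr

AUC = 33.96 mcg/mL·hr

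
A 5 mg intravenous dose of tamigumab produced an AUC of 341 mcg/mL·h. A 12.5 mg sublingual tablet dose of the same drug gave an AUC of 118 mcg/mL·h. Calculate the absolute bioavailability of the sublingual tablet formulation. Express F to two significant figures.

F = 0.14

F = (AUC_ev / D_ev) / (AUC_iv / D_iv)
  = (118/12.5) / (341/5)
  = 9.44 / 68.2 = 0.1384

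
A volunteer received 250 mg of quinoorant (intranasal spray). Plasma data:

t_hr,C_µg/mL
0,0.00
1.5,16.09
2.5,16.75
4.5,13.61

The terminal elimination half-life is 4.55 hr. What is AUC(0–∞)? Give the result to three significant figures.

Trapezoidal AUC_0→4.5:
  [0→1.5]: (0.00+16.09)/2 × 1.5 = 12.0675
  [1.5→2.5]: (16.09+16.75)/2 × 1 = 16.42
  [2.5→4.5]: (16.75+13.61)/2 × 2 = 30.36
  Sum = 58.8475 µg/mL·hr
k_e = ln2 / t½ = 0.693147 / 4.55 = 0.1523 hr^-1
Extrapolated tail: C_last / k_e = 13.61 / 0.1523 = 89.363
AUC_0→∞ = 58.8475 + 89.363 = 148.2105 µg/mL·hr

AUC = 148 µg/mL·hr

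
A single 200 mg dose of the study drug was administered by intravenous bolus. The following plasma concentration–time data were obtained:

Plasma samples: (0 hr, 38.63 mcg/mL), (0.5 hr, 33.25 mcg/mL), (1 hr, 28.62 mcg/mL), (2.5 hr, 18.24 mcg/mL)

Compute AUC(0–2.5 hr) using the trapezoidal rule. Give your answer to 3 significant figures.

Trapezoidal AUC_0→2.5:
  [0→0.5]: (38.63+33.25)/2 × 0.5 = 17.97
  [0.5→1]: (33.25+28.62)/2 × 0.5 = 15.4675
  [1→2.5]: (28.62+18.24)/2 × 1.5 = 35.145
  Sum = 68.5825 mcg/mL·hr

AUC = 68.6 mcg/mL·hr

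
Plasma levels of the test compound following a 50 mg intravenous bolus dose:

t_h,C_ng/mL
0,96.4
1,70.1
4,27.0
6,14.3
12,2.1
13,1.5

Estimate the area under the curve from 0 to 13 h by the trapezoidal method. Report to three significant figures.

Trapezoidal AUC_0→13:
  [0→1]: (96.4+70.1)/2 × 1 = 83.25
  [1→4]: (70.1+27.0)/2 × 3 = 145.65
  [4→6]: (27.0+14.3)/2 × 2 = 41.3
  [6→12]: (14.3+2.1)/2 × 6 = 49.2
  [12→13]: (2.1+1.5)/2 × 1 = 1.8
  Sum = 321.2 ng/mL·h

AUC = 321 ng/mL·h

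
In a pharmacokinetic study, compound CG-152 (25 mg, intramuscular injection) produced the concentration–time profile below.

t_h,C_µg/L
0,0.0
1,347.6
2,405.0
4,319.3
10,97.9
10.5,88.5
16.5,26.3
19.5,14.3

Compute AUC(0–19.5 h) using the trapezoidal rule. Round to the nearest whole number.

AUC = 2978 µg/L·h

Trapezoidal AUC_0→19.5:
  [0→1]: (0.0+347.6)/2 × 1 = 173.8
  [1→2]: (347.6+405.0)/2 × 1 = 376.3
  [2→4]: (405.0+319.3)/2 × 2 = 724.3
  [4→10]: (319.3+97.9)/2 × 6 = 1251.6
  [10→10.5]: (97.9+88.5)/2 × 0.5 = 46.6
  [10.5→16.5]: (88.5+26.3)/2 × 6 = 344.4
  [16.5→19.5]: (26.3+14.3)/2 × 3 = 60.9
  Sum = 2977.9 µg/L·h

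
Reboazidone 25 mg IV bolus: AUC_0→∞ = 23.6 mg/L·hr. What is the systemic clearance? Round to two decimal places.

CL = 1.06 L/hr

CL = Dose_iv / AUC_0→∞
   = 25 / 23.6 = 1.05932 L/hr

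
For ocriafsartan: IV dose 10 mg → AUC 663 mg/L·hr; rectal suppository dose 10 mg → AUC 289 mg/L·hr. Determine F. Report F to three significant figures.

F = 0.436

F = (AUC_ev / D_ev) / (AUC_iv / D_iv)
  = (289/10) / (663/10)
  = 28.9 / 66.3 = 0.4359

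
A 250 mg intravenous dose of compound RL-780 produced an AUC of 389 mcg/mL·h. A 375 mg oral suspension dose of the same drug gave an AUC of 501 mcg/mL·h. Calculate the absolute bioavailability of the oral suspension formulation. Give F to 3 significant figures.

F = 0.859

F = (AUC_ev / D_ev) / (AUC_iv / D_iv)
  = (501/375) / (389/250)
  = 1.336 / 1.556 = 0.8586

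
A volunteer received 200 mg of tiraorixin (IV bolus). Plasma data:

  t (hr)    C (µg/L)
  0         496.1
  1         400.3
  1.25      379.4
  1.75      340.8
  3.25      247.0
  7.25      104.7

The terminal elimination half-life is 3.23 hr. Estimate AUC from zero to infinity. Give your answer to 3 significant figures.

AUC = 2360 µg/L·hr

Trapezoidal AUC_0→7.25:
  [0→1]: (496.1+400.3)/2 × 1 = 448.2
  [1→1.25]: (400.3+379.4)/2 × 0.25 = 97.4625
  [1.25→1.75]: (379.4+340.8)/2 × 0.5 = 180.05
  [1.75→3.25]: (340.8+247.0)/2 × 1.5 = 440.85
  [3.25→7.25]: (247.0+104.7)/2 × 4 = 703.4
  Sum = 1869.9625 µg/L·hr
k_e = ln2 / t½ = 0.693147 / 3.23 = 0.2146 hr^-1
Extrapolated tail: C_last / k_e = 104.7 / 0.2146 = 487.884
AUC_0→∞ = 1869.9625 + 487.884 = 2357.8465 µg/L·hr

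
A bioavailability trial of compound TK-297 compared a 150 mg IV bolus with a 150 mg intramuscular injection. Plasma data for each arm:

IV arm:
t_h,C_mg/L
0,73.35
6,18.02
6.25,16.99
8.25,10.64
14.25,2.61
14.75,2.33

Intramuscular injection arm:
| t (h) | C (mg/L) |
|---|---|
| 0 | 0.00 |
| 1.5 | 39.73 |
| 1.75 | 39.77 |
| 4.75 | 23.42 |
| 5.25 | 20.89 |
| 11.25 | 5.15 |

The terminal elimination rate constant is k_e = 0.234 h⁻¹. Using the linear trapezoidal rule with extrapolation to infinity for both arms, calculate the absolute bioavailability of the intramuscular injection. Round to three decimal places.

Trapezoidal AUC_0→14.75 (IV):
  [0→6]: (73.35+18.02)/2 × 6 = 274.11
  [6→6.25]: (18.02+16.99)/2 × 0.25 = 4.37625
  [6.25→8.25]: (16.99+10.64)/2 × 2 = 27.63
  [8.25→14.25]: (10.64+2.61)/2 × 6 = 39.75
  [14.25→14.75]: (2.61+2.33)/2 × 0.5 = 1.235
  Sum = 347.10125 mg/L·h
IV tail: 2.33/0.234 = 9.957; AUC_iv,0→∞ = 347.10125 + 9.957 = 357.05825 mg/L·h
Trapezoidal AUC_0→11.25 (intramuscular injection):
  [0→1.5]: (0.00+39.73)/2 × 1.5 = 29.7975
  [1.5→1.75]: (39.73+39.77)/2 × 0.25 = 9.9375
  [1.75→4.75]: (39.77+23.42)/2 × 3 = 94.785
  [4.75→5.25]: (23.42+20.89)/2 × 0.5 = 11.0775
  [5.25→11.25]: (20.89+5.15)/2 × 6 = 78.12
  Sum = 223.7175 mg/L·h
intramuscular injection tail: 5.15/0.234 = 22.009; AUC_ev,0→∞ = 223.7175 + 22.009 = 245.7265 mg/L·h
F = (AUC_ev/D_ev)/(AUC_iv/D_iv) = (245.7265/150)/(357.05825/150) = 1.63818/2.38039 = 0.6882

F = 0.688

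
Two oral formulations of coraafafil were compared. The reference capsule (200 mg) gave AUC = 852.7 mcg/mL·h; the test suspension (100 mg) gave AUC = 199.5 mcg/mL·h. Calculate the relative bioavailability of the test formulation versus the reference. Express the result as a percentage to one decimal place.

F_rel = (AUC_test/D_test) / (AUC_ref/D_ref)
      = (199.5/100) / (852.7/200)
      = 1.995 / 4.2635 = 0.4679 = 46.79%

F_rel = 46.8%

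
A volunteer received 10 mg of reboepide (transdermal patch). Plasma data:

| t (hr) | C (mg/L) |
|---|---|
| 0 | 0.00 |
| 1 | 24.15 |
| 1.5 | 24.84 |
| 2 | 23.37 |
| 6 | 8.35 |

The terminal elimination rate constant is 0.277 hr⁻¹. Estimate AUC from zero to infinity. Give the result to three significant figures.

Trapezoidal AUC_0→6:
  [0→1]: (0.00+24.15)/2 × 1 = 12.075
  [1→1.5]: (24.15+24.84)/2 × 0.5 = 12.2475
  [1.5→2]: (24.84+23.37)/2 × 0.5 = 12.0525
  [2→6]: (23.37+8.35)/2 × 4 = 63.44
  Sum = 99.815 mg/L·hr
Extrapolated tail: C_last / k_e = 8.35 / 0.277 = 30.144
AUC_0→∞ = 99.815 + 30.144 = 129.959 mg/L·hr

AUC = 130 mg/L·hr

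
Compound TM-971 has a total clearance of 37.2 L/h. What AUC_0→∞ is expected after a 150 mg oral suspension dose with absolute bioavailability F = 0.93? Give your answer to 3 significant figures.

AUC_0→∞ = F × Dose / CL
        = 0.93 × 150 / 37.2 = 3.75 mg/L·h

AUC = 3.75 mg/L·h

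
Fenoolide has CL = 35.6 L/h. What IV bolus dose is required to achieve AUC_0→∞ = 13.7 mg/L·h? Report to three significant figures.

Dose = 488 mg

Dose_iv = CL × AUC_0→∞
     = 35.6 × 13.7 = 487.72 mg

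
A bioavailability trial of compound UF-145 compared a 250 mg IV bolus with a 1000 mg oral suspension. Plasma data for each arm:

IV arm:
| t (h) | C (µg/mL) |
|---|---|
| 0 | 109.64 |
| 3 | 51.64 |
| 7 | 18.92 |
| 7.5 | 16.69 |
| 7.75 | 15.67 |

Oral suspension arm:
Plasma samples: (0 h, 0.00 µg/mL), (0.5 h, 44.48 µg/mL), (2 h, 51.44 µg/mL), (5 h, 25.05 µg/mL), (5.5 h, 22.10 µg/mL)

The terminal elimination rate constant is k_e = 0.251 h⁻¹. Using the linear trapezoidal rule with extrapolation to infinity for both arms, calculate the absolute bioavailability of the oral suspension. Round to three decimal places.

Trapezoidal AUC_0→7.75 (IV):
  [0→3]: (109.64+51.64)/2 × 3 = 241.92
  [3→7]: (51.64+18.92)/2 × 4 = 141.12
  [7→7.5]: (18.92+16.69)/2 × 0.5 = 8.9025
  [7.5→7.75]: (16.69+15.67)/2 × 0.25 = 4.045
  Sum = 395.9875 µg/mL·h
IV tail: 15.67/0.251 = 62.430; AUC_iv,0→∞ = 395.9875 + 62.430 = 458.4175 µg/mL·h
Trapezoidal AUC_0→5.5 (oral suspension):
  [0→0.5]: (0.00+44.48)/2 × 0.5 = 11.12
  [0.5→2]: (44.48+51.44)/2 × 1.5 = 71.94
  [2→5]: (51.44+25.05)/2 × 3 = 114.735
  [5→5.5]: (25.05+22.10)/2 × 0.5 = 11.7875
  Sum = 209.5825 µg/mL·h
oral suspension tail: 22.10/0.251 = 88.048; AUC_ev,0→∞ = 209.5825 + 88.048 = 297.6305 µg/mL·h
F = (AUC_ev/D_ev)/(AUC_iv/D_iv) = (297.6305/1000)/(458.4175/250) = 0.2976305/1.83367 = 0.1623

F = 0.162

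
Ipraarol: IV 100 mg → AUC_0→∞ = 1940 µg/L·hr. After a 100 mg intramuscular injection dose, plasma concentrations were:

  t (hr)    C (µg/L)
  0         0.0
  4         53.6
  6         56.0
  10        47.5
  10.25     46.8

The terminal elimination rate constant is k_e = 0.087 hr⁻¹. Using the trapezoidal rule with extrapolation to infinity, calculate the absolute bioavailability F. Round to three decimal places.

Trapezoidal AUC_0→10.25 (intramuscular injection):
  [0→4]: (0.0+53.6)/2 × 4 = 107.2
  [4→6]: (53.6+56.0)/2 × 2 = 109.6
  [6→10]: (56.0+47.5)/2 × 4 = 207.0
  [10→10.25]: (47.5+46.8)/2 × 0.25 = 11.7875
  Sum = 435.5875 µg/L·hr
Tail: C_last/k_e = 46.8/0.087 = 537.931
AUC_0→∞ (intramuscular injection) = 435.5875 + 537.931 = 973.5185 µg/L·hr
F = (AUC_ev/D_ev)/(AUC_iv/D_iv) = (973.5185/100)/(1940/100) = 9.735185/19.4 = 0.5018

F = 0.502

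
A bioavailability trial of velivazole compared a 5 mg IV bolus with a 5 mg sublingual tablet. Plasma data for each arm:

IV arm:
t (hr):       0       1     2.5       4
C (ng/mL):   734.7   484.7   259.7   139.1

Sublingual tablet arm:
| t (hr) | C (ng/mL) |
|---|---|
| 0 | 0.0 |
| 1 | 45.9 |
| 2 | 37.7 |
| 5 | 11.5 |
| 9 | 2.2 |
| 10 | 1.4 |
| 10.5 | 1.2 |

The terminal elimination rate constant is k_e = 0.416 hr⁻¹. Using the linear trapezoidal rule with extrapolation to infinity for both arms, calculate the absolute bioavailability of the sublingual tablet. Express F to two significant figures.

Trapezoidal AUC_0→4 (IV):
  [0→1]: (734.7+484.7)/2 × 1 = 609.7
  [1→2.5]: (484.7+259.7)/2 × 1.5 = 558.3
  [2.5→4]: (259.7+139.1)/2 × 1.5 = 299.1
  Sum = 1467.1 ng/mL·hr
IV tail: 139.1/0.416 = 334.375; AUC_iv,0→∞ = 1467.1 + 334.375 = 1801.475 ng/mL·hr
Trapezoidal AUC_0→10.5 (sublingual tablet):
  [0→1]: (0.0+45.9)/2 × 1 = 22.95
  [1→2]: (45.9+37.7)/2 × 1 = 41.8
  [2→5]: (37.7+11.5)/2 × 3 = 73.8
  [5→9]: (11.5+2.2)/2 × 4 = 27.4
  [9→10]: (2.2+1.4)/2 × 1 = 1.8
  [10→10.5]: (1.4+1.2)/2 × 0.5 = 0.65
  Sum = 168.4 ng/mL·hr
sublingual tablet tail: 1.2/0.416 = 2.885; AUC_ev,0→∞ = 168.4 + 2.885 = 171.285 ng/mL·hr
F = (AUC_ev/D_ev)/(AUC_iv/D_iv) = (171.285/5)/(1801.475/5) = 34.257/360.295 = 0.0951

F = 0.095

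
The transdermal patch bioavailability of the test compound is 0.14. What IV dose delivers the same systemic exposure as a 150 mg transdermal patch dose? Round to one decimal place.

D_iv = 21.0 mg

Systemic exposure from an extravascular dose = F × D_ev, so the equivalent IV dose is F × D_ev.
D_iv = F × D_ev = 0.14 × 150 = 21 mg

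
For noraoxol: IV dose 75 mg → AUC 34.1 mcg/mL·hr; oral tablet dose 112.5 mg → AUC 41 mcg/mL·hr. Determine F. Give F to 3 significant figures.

F = 0.802

F = (AUC_ev / D_ev) / (AUC_iv / D_iv)
  = (41/112.5) / (34.1/75)
  = 0.364444 / 0.454667 = 0.8016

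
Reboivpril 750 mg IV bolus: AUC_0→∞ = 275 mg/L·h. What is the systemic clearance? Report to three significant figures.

CL = Dose_iv / AUC_0→∞
   = 750 / 275 = 2.72727 L/h

CL = 2.73 L/h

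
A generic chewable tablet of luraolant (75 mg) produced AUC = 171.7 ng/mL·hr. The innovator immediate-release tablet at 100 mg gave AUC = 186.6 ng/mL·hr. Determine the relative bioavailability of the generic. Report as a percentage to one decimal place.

F_rel = 122.7%

F_rel = (AUC_test/D_test) / (AUC_ref/D_ref)
      = (171.7/75) / (186.6/100)
      = 2.28933 / 1.866 = 1.2269 = 122.69%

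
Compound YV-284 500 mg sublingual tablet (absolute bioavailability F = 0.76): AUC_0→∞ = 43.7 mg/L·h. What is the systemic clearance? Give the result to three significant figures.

CL = F × Dose / AUC_0→∞
   = 0.76 × 500 / 43.7 = 8.69565 L/h

CL = 8.70 L/h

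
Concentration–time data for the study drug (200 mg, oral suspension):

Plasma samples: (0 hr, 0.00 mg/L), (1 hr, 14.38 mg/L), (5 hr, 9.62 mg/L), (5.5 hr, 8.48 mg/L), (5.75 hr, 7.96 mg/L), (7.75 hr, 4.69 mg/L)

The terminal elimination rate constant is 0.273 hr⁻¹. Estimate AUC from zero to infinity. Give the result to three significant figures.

AUC = 91.6 mg/L·hr

Trapezoidal AUC_0→7.75:
  [0→1]: (0.00+14.38)/2 × 1 = 7.19
  [1→5]: (14.38+9.62)/2 × 4 = 48.0
  [5→5.5]: (9.62+8.48)/2 × 0.5 = 4.525
  [5.5→5.75]: (8.48+7.96)/2 × 0.25 = 2.055
  [5.75→7.75]: (7.96+4.69)/2 × 2 = 12.65
  Sum = 74.42 mg/L·hr
Extrapolated tail: C_last / k_e = 4.69 / 0.273 = 17.179
AUC_0→∞ = 74.42 + 17.179 = 91.599 mg/L·hr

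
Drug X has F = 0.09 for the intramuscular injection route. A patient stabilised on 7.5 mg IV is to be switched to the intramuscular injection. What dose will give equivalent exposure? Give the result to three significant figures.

For equal systemic exposure: F × D_ev = D_iv
D_ev = D_iv / F = 7.5 / 0.09 = 83.3333 mg

D_intramuscular = 83.3 mg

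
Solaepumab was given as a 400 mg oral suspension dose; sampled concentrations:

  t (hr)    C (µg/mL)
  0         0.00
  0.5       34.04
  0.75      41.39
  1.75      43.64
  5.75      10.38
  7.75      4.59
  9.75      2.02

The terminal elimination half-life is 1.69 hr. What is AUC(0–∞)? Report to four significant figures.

Trapezoidal AUC_0→9.75:
  [0→0.5]: (0.00+34.04)/2 × 0.5 = 8.51
  [0.5→0.75]: (34.04+41.39)/2 × 0.25 = 9.42875
  [0.75→1.75]: (41.39+43.64)/2 × 1 = 42.515
  [1.75→5.75]: (43.64+10.38)/2 × 4 = 108.04
  [5.75→7.75]: (10.38+4.59)/2 × 2 = 14.97
  [7.75→9.75]: (4.59+2.02)/2 × 2 = 6.61
  Sum = 190.07375 µg/mL·hr
k_e = ln2 / t½ = 0.693147 / 1.69 = 0.4101 hr^-1
Extrapolated tail: C_last / k_e = 2.02 / 0.4101 = 4.926
AUC_0→∞ = 190.07375 + 4.926 = 194.99975 µg/mL·hr

AUC = 195.0 µg/mL·hr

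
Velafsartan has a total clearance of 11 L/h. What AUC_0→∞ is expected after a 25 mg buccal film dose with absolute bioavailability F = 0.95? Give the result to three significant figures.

AUC = 2.16 mg/L·h

AUC_0→∞ = F × Dose / CL
        = 0.95 × 25 / 11 = 2.15909 mg/L·h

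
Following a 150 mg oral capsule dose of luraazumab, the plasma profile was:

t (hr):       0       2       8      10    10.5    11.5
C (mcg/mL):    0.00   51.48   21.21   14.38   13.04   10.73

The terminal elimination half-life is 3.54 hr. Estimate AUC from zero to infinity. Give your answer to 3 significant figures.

Trapezoidal AUC_0→11.5:
  [0→2]: (0.00+51.48)/2 × 2 = 51.48
  [2→8]: (51.48+21.21)/2 × 6 = 218.07
  [8→10]: (21.21+14.38)/2 × 2 = 35.59
  [10→10.5]: (14.38+13.04)/2 × 0.5 = 6.855
  [10.5→11.5]: (13.04+10.73)/2 × 1 = 11.885
  Sum = 323.88 mcg/mL·hr
k_e = ln2 / t½ = 0.693147 / 3.54 = 0.1958 hr^-1
Extrapolated tail: C_last / k_e = 10.73 / 0.1958 = 54.801
AUC_0→∞ = 323.88 + 54.801 = 378.681 mcg/mL·hr

AUC = 379 mcg/mL·hr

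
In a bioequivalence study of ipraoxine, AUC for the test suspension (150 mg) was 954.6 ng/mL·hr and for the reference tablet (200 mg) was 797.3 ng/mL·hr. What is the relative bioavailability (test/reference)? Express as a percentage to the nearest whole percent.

F_rel = (AUC_test/D_test) / (AUC_ref/D_ref)
      = (954.6/150) / (797.3/200)
      = 6.364 / 3.9865 = 1.5964 = 159.64%

F_rel = 160%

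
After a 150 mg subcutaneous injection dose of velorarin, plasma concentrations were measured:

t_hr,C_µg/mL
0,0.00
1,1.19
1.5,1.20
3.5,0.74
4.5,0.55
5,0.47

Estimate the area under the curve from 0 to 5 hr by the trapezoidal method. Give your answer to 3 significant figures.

Trapezoidal AUC_0→5:
  [0→1]: (0.00+1.19)/2 × 1 = 0.595
  [1→1.5]: (1.19+1.20)/2 × 0.5 = 0.5975
  [1.5→3.5]: (1.20+0.74)/2 × 2 = 1.94
  [3.5→4.5]: (0.74+0.55)/2 × 1 = 0.645
  [4.5→5]: (0.55+0.47)/2 × 0.5 = 0.255
  Sum = 4.0325 µg/mL·hr

AUC = 4.03 µg/mL·hr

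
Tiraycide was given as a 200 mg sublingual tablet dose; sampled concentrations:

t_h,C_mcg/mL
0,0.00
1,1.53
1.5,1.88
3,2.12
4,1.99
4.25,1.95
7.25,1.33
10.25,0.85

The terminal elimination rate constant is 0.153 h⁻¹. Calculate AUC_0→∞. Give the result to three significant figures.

Trapezoidal AUC_0→10.25:
  [0→1]: (0.00+1.53)/2 × 1 = 0.765
  [1→1.5]: (1.53+1.88)/2 × 0.5 = 0.8525
  [1.5→3]: (1.88+2.12)/2 × 1.5 = 3.0
  [3→4]: (2.12+1.99)/2 × 1 = 2.055
  [4→4.25]: (1.99+1.95)/2 × 0.25 = 0.4925
  [4.25→7.25]: (1.95+1.33)/2 × 3 = 4.92
  [7.25→10.25]: (1.33+0.85)/2 × 3 = 3.27
  Sum = 15.355 mcg/mL·h
Extrapolated tail: C_last / k_e = 0.85 / 0.153 = 5.556
AUC_0→∞ = 15.355 + 5.556 = 20.911 mcg/mL·h

AUC = 20.9 mcg/mL·h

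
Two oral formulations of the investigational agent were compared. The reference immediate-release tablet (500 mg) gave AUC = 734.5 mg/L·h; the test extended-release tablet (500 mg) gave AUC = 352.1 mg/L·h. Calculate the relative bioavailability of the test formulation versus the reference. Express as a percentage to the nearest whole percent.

F_rel = 48%

F_rel = (AUC_test/D_test) / (AUC_ref/D_ref)
      = (352.1/500) / (734.5/500)
      = 0.7042 / 1.469 = 0.4794 = 47.94%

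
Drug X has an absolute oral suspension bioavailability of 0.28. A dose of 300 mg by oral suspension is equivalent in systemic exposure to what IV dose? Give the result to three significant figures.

D_iv = 84.0 mg

Systemic exposure from an extravascular dose = F × D_ev, so the equivalent IV dose is F × D_ev.
D_iv = F × D_ev = 0.28 × 300 = 84 mg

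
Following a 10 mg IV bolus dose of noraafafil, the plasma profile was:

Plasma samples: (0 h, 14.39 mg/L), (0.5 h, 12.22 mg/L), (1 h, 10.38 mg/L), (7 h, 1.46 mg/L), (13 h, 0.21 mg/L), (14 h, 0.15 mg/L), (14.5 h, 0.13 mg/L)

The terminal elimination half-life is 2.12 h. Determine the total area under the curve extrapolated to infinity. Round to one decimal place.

Trapezoidal AUC_0→14.5:
  [0→0.5]: (14.39+12.22)/2 × 0.5 = 6.6525
  [0.5→1]: (12.22+10.38)/2 × 0.5 = 5.65
  [1→7]: (10.38+1.46)/2 × 6 = 35.52
  [7→13]: (1.46+0.21)/2 × 6 = 5.01
  [13→14]: (0.21+0.15)/2 × 1 = 0.18
  [14→14.5]: (0.15+0.13)/2 × 0.5 = 0.07
  Sum = 53.0825 mg/L·h
k_e = ln2 / t½ = 0.693147 / 2.12 = 0.3270 h^-1
Extrapolated tail: C_last / k_e = 0.13 / 0.327 = 0.398
AUC_0→∞ = 53.0825 + 0.398 = 53.4805 mg/L·h

AUC = 53.5 mg/L·h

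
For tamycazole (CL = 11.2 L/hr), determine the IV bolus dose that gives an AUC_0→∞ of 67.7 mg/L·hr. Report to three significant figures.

Dose = 758 mg

Dose_iv = CL × AUC_0→∞
     = 11.2 × 67.7 = 758.24 mg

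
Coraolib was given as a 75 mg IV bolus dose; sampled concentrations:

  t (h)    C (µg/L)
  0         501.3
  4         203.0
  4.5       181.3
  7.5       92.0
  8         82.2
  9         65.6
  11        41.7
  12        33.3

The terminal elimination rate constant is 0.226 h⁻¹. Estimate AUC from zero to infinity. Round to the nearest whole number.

Trapezoidal AUC_0→12:
  [0→4]: (501.3+203.0)/2 × 4 = 1408.6
  [4→4.5]: (203.0+181.3)/2 × 0.5 = 96.075
  [4.5→7.5]: (181.3+92.0)/2 × 3 = 409.95
  [7.5→8]: (92.0+82.2)/2 × 0.5 = 43.55
  [8→9]: (82.2+65.6)/2 × 1 = 73.9
  [9→11]: (65.6+41.7)/2 × 2 = 107.3
  [11→12]: (41.7+33.3)/2 × 1 = 37.5
  Sum = 2176.875 µg/L·h
Extrapolated tail: C_last / k_e = 33.3 / 0.226 = 147.345
AUC_0→∞ = 2176.875 + 147.345 = 2324.22 µg/L·h

AUC = 2324 µg/L·h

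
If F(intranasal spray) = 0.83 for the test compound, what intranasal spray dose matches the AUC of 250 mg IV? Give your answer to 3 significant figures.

D_intranasal = 301 mg

For equal systemic exposure: F × D_ev = D_iv
D_ev = D_iv / F = 250 / 0.83 = 301.205 mg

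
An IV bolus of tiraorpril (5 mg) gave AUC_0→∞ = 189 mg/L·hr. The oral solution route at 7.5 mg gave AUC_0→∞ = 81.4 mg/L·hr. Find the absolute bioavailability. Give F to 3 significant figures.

F = (AUC_ev / D_ev) / (AUC_iv / D_iv)
  = (81.4/7.5) / (189/5)
  = 10.8533 / 37.8 = 0.2871

F = 0.287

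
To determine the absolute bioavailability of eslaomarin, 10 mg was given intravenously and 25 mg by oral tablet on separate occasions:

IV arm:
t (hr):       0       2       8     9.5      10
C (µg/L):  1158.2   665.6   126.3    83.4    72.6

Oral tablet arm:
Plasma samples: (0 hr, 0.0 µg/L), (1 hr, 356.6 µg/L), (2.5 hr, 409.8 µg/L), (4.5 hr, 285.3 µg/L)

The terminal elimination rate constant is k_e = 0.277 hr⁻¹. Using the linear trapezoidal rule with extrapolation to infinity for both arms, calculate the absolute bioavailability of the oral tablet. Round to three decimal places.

Trapezoidal AUC_0→10 (IV):
  [0→2]: (1158.2+665.6)/2 × 2 = 1823.8
  [2→8]: (665.6+126.3)/2 × 6 = 2375.7
  [8→9.5]: (126.3+83.4)/2 × 1.5 = 157.275
  [9.5→10]: (83.4+72.6)/2 × 0.5 = 39.0
  Sum = 4395.775 µg/L·hr
IV tail: 72.6/0.277 = 262.094; AUC_iv,0→∞ = 4395.775 + 262.094 = 4657.869 µg/L·hr
Trapezoidal AUC_0→4.5 (oral tablet):
  [0→1]: (0.0+356.6)/2 × 1 = 178.3
  [1→2.5]: (356.6+409.8)/2 × 1.5 = 574.8
  [2.5→4.5]: (409.8+285.3)/2 × 2 = 695.1
  Sum = 1448.2 µg/L·hr
oral tablet tail: 285.3/0.277 = 1029.964; AUC_ev,0→∞ = 1448.2 + 1029.964 = 2478.164 µg/L·hr
F = (AUC_ev/D_ev)/(AUC_iv/D_iv) = (2478.164/25)/(4657.869/10) = 99.12656/465.7869 = 0.2128

F = 0.213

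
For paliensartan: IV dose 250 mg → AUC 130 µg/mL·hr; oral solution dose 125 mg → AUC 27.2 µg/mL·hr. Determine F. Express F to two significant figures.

F = 0.42

F = (AUC_ev / D_ev) / (AUC_iv / D_iv)
  = (27.2/125) / (130/250)
  = 0.2176 / 0.52 = 0.4185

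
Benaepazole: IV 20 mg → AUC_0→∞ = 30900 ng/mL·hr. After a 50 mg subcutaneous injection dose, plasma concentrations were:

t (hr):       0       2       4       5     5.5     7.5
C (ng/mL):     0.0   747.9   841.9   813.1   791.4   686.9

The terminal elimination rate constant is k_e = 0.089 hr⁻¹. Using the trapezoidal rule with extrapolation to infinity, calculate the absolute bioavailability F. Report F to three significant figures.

Trapezoidal AUC_0→7.5 (subcutaneous injection):
  [0→2]: (0.0+747.9)/2 × 2 = 747.9
  [2→4]: (747.9+841.9)/2 × 2 = 1589.8
  [4→5]: (841.9+813.1)/2 × 1 = 827.5
  [5→5.5]: (813.1+791.4)/2 × 0.5 = 401.125
  [5.5→7.5]: (791.4+686.9)/2 × 2 = 1478.3
  Sum = 5044.625 ng/mL·hr
Tail: C_last/k_e = 686.9/0.089 = 7717.978
AUC_0→∞ (subcutaneous injection) = 5044.625 + 7717.978 = 12762.603 ng/mL·hr
F = (AUC_ev/D_ev)/(AUC_iv/D_iv) = (12762.603/50)/(30900/20) = 255.25206/1545 = 0.1652

F = 0.165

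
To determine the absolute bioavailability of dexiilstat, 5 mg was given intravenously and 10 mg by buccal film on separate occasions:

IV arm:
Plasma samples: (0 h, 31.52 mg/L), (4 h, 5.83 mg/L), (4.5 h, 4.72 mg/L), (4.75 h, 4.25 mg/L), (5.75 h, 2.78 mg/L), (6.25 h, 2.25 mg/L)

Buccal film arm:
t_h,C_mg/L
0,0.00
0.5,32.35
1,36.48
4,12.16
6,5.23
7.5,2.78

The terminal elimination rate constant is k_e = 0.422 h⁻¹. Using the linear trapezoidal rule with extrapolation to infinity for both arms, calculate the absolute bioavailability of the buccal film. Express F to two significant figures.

Trapezoidal AUC_0→6.25 (IV):
  [0→4]: (31.52+5.83)/2 × 4 = 74.7
  [4→4.5]: (5.83+4.72)/2 × 0.5 = 2.6375
  [4.5→4.75]: (4.72+4.25)/2 × 0.25 = 1.12125
  [4.75→5.75]: (4.25+2.78)/2 × 1 = 3.515
  [5.75→6.25]: (2.78+2.25)/2 × 0.5 = 1.2575
  Sum = 83.23125 mg/L·h
IV tail: 2.25/0.422 = 5.332; AUC_iv,0→∞ = 83.23125 + 5.332 = 88.56325 mg/L·h
Trapezoidal AUC_0→7.5 (buccal film):
  [0→0.5]: (0.00+32.35)/2 × 0.5 = 8.0875
  [0.5→1]: (32.35+36.48)/2 × 0.5 = 17.2075
  [1→4]: (36.48+12.16)/2 × 3 = 72.96
  [4→6]: (12.16+5.23)/2 × 2 = 17.39
  [6→7.5]: (5.23+2.78)/2 × 1.5 = 6.0075
  Sum = 121.6525 mg/L·h
buccal film tail: 2.78/0.422 = 6.588; AUC_ev,0→∞ = 121.6525 + 6.588 = 128.2405 mg/L·h
F = (AUC_ev/D_ev)/(AUC_iv/D_iv) = (128.2405/10)/(88.56325/5) = 12.82405/17.71265 = 0.7240

F = 0.72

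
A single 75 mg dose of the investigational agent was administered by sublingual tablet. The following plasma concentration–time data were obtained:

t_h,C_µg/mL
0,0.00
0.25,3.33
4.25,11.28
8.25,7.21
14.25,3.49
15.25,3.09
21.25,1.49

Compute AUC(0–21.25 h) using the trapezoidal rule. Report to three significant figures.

AUC = 116 µg/mL·h

Trapezoidal AUC_0→21.25:
  [0→0.25]: (0.00+3.33)/2 × 0.25 = 0.41625
  [0.25→4.25]: (3.33+11.28)/2 × 4 = 29.22
  [4.25→8.25]: (11.28+7.21)/2 × 4 = 36.98
  [8.25→14.25]: (7.21+3.49)/2 × 6 = 32.1
  [14.25→15.25]: (3.49+3.09)/2 × 1 = 3.29
  [15.25→21.25]: (3.09+1.49)/2 × 6 = 13.74
  Sum = 115.74625 µg/mL·h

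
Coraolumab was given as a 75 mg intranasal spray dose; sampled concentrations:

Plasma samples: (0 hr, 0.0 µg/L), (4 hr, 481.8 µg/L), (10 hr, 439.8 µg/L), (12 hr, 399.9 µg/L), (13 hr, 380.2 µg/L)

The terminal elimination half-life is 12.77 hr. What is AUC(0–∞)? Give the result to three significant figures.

AUC = 12000 µg/L·hr

Trapezoidal AUC_0→13:
  [0→4]: (0.0+481.8)/2 × 4 = 963.6
  [4→10]: (481.8+439.8)/2 × 6 = 2764.8
  [10→12]: (439.8+399.9)/2 × 2 = 839.7
  [12→13]: (399.9+380.2)/2 × 1 = 390.05
  Sum = 4958.15 µg/L·hr
k_e = ln2 / t½ = 0.693147 / 12.77 = 0.0543 hr^-1
Extrapolated tail: C_last / k_e = 380.2 / 0.0543 = 7001.842
AUC_0→∞ = 4958.15 + 7001.842 = 11959.992 µg/L·hr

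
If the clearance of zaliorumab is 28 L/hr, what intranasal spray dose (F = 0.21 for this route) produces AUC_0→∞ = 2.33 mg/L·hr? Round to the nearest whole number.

Dose = CL × AUC_0→∞ / F
     = 28 × 2.33 / 0.21 = 310.667 mg

Dose = 311 mg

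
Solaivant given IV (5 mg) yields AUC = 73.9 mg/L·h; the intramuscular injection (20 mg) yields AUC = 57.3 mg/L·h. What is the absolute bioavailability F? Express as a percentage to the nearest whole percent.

F = 19%

F = (AUC_ev / D_ev) / (AUC_iv / D_iv)
  = (57.3/20) / (73.9/5)
  = 2.865 / 14.78 = 0.1938
  = 19.38%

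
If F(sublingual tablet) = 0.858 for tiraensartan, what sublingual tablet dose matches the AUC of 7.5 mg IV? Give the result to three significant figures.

For equal systemic exposure: F × D_ev = D_iv
D_ev = D_iv / F = 7.5 / 0.858 = 8.74126 mg

D_sublingual = 8.74 mg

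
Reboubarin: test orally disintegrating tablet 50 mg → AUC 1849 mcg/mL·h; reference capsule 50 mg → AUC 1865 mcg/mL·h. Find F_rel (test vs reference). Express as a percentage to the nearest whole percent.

F_rel = (AUC_test/D_test) / (AUC_ref/D_ref)
      = (1849/50) / (1865/50)
      = 36.98 / 37.3 = 0.9914 = 99.14%

F_rel = 99%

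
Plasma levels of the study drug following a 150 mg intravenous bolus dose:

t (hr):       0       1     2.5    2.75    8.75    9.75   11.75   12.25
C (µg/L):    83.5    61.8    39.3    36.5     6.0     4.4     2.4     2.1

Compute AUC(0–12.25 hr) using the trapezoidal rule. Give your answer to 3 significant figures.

AUC = 299 µg/L·hr

Trapezoidal AUC_0→12.25:
  [0→1]: (83.5+61.8)/2 × 1 = 72.65
  [1→2.5]: (61.8+39.3)/2 × 1.5 = 75.825
  [2.5→2.75]: (39.3+36.5)/2 × 0.25 = 9.475
  [2.75→8.75]: (36.5+6.0)/2 × 6 = 127.5
  [8.75→9.75]: (6.0+4.4)/2 × 1 = 5.2
  [9.75→11.75]: (4.4+2.4)/2 × 2 = 6.8
  [11.75→12.25]: (2.4+2.1)/2 × 0.5 = 1.125
  Sum = 298.575 µg/L·hr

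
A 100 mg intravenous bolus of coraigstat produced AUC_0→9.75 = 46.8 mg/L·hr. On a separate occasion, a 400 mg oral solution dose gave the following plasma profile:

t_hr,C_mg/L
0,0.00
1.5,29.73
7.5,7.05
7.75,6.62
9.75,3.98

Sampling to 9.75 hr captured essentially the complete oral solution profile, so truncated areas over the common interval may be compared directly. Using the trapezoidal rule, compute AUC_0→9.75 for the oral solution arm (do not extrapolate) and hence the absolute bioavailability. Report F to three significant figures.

F = 0.774

Trapezoidal AUC_0→9.75 (oral solution):
  [0→1.5]: (0.00+29.73)/2 × 1.5 = 22.2975
  [1.5→7.5]: (29.73+7.05)/2 × 6 = 110.34
  [7.5→7.75]: (7.05+6.62)/2 × 0.25 = 1.70875
  [7.75→9.75]: (6.62+3.98)/2 × 2 = 10.6
  Sum = 144.94625 mg/L·hr
F = (AUC_ev/D_ev)/(AUC_iv/D_iv) = (144.94625/400)/(46.8/100) = 0.362366/0.468 = 0.7743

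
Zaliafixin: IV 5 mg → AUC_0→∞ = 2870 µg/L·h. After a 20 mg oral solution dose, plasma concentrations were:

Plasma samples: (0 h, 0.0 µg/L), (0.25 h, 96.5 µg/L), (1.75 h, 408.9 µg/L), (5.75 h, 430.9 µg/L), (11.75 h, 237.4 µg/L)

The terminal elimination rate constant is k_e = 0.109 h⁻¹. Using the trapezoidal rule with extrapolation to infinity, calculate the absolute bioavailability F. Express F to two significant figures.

Trapezoidal AUC_0→11.75 (oral solution):
  [0→0.25]: (0.0+96.5)/2 × 0.25 = 12.0625
  [0.25→1.75]: (96.5+408.9)/2 × 1.5 = 379.05
  [1.75→5.75]: (408.9+430.9)/2 × 4 = 1679.6
  [5.75→11.75]: (430.9+237.4)/2 × 6 = 2004.9
  Sum = 4075.6125 µg/L·h
Tail: C_last/k_e = 237.4/0.109 = 2177.982
AUC_0→∞ (oral solution) = 4075.6125 + 2177.982 = 6253.5945 µg/L·h
F = (AUC_ev/D_ev)/(AUC_iv/D_iv) = (6253.5945/20)/(2870/5) = 312.68/574 = 0.5447

F = 0.54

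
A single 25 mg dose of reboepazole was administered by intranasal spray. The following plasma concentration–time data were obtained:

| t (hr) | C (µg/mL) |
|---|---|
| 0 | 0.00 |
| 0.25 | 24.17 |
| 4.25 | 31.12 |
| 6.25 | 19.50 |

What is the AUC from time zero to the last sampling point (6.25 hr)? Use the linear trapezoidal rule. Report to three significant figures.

AUC = 164 µg/mL·hr

Trapezoidal AUC_0→6.25:
  [0→0.25]: (0.00+24.17)/2 × 0.25 = 3.02125
  [0.25→4.25]: (24.17+31.12)/2 × 4 = 110.58
  [4.25→6.25]: (31.12+19.50)/2 × 2 = 50.62
  Sum = 164.22125 µg/mL·hr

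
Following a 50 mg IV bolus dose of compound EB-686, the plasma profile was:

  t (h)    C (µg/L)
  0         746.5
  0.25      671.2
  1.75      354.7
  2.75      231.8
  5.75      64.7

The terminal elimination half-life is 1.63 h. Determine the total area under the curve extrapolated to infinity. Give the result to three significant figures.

Trapezoidal AUC_0→5.75:
  [0→0.25]: (746.5+671.2)/2 × 0.25 = 177.2125
  [0.25→1.75]: (671.2+354.7)/2 × 1.5 = 769.425
  [1.75→2.75]: (354.7+231.8)/2 × 1 = 293.25
  [2.75→5.75]: (231.8+64.7)/2 × 3 = 444.75
  Sum = 1684.6375 µg/L·h
k_e = ln2 / t½ = 0.693147 / 1.63 = 0.4252 h^-1
Extrapolated tail: C_last / k_e = 64.7 / 0.4252 = 152.164
AUC_0→∞ = 1684.6375 + 152.164 = 1836.8015 µg/L·h

AUC = 1840 µg/L·h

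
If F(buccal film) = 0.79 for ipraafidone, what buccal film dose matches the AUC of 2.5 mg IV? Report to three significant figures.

D_buccal = 3.16 mg

For equal systemic exposure: F × D_ev = D_iv
D_ev = D_iv / F = 2.5 / 0.79 = 3.16456 mg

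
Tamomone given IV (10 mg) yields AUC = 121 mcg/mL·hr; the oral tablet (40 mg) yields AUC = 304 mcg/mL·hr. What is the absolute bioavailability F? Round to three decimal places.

F = (AUC_ev / D_ev) / (AUC_iv / D_iv)
  = (304/40) / (121/10)
  = 7.6 / 12.1 = 0.6281

F = 0.628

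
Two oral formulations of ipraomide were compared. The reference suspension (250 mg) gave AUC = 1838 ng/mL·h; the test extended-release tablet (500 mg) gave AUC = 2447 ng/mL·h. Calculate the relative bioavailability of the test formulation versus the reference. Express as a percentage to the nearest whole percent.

F_rel = (AUC_test/D_test) / (AUC_ref/D_ref)
      = (2447/500) / (1838/250)
      = 4.894 / 7.352 = 0.6657 = 66.57%

F_rel = 67%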